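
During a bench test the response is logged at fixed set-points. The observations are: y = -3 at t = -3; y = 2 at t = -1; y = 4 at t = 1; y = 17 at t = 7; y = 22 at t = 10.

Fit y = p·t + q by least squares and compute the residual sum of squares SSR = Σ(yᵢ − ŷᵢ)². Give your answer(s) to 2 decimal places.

SSR = 2.10

Setting ∂/∂p … = 0 gives: 160·p + 14·q = 350;  14·p + 5·q = 42.
(Σt·t = 160, Σt = 14, Σ1 = 5, Σt·y = 350, Σy = 42.)
Δ = 160·5 − 14² = 604.
p = (350·5 − 14·42)/604 = 581/302; q = (160·42 − 14·350)/604 = 455/151.
Residuals: -73/302, 275/302, -283/302, 157/302, -38/151; SSR = 317/151.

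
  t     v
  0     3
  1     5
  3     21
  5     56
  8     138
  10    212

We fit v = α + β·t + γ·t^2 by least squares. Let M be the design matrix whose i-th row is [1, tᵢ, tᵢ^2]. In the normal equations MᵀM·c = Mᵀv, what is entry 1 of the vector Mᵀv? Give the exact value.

Entry 1 ↔ basis 1, so (Mᵀv)_{1} = Σᵢ vᵢ = (1)·(3) + (1)·(5) + (1)·(21) + (1)·(56) + (1)·(138) + (1)·(212) = 435.

435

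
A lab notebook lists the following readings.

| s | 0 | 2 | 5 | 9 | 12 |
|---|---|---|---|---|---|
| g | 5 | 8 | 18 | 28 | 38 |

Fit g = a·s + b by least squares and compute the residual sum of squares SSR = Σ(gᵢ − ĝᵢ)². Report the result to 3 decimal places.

Forming XᵀX = [[254, 28]; [28, 5]] and Xᵀg = [814, 97]ᵀ gives XᵀX·[a, b]ᵀ = Xᵀg.
Determinant 254·5 − 28² = 486.
a = (814·5 − 28·97)/486 = 677/243; b = (254·97 − 28·814)/486 = 923/243.
Residuals: 292/243, -37/27, 22/81, -212/243, 187/243; SSR = 1154/243.

SSR = 4.749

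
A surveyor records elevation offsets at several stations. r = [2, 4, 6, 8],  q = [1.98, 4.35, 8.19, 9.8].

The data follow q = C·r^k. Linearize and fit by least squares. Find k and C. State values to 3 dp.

Let Y = ln q. Fitting Y = k·ln r + ln C by least squares:
AᵀA = [[9.9367, 5.9506]; [5.9506, 4]], rhs = [11.0256, 6.5386]ᵀ  (here Σln r = 5.9506, Σ(ln r)² = 9.9367, Σln q = 6.5386, Σln r·ln q = 11.0256).
Δ = 9.9367·4 − (5.9506)² = 4.3368; k = (11.0256·4 − 5.9506·6.5386)/4.3368 = 1.19756, ln C = (9.9367·6.5386 − 5.9506·11.0256)/4.3368 = -0.14693, so C = exp(-0.14693) = 0.86336.

k = 1.198, C = 0.863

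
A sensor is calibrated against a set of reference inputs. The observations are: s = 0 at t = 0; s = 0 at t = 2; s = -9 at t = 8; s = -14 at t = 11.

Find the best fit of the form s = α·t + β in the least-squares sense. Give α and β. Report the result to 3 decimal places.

Entries of MᵀM: Σt·t = 189, Σt = 21, Σ1 = 4.
For Mᵀs: Σt·s = -226, Σs = -23.
So MᵀM·[α, β]ᵀ = Mᵀs: [[189, 21]; [21, 4]]·[α, β]ᵀ = [-226, -23]ᵀ.
Determinant 189·4 − 21² = 315.
α = ((-226)·4 − 21·(-23))/315 = -421/315; β = (189·(-23) − 21·(-226))/315 = 19/15.

α = -1.337, β = 1.267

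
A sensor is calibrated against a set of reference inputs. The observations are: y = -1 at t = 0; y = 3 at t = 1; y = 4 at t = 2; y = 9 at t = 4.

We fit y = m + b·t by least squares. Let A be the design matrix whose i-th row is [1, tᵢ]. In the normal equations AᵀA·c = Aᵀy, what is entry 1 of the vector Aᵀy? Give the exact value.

15

Entry 1 ↔ basis 1, so (Aᵀy)_{1} = Σᵢ yᵢ = (1)·(-1) + (1)·(3) + (1)·(4) + (1)·(9) = 15.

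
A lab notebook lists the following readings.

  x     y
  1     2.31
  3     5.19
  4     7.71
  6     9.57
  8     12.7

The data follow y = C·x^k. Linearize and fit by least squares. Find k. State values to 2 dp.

k = 0.82

Taking logs, ln y = k·ln x + ln C, so regress ln y on ln x.
AᵀA = [[10.6632, 6.3561]; [6.3561, 5]], rhs = [13.9727, 9.3267]ᵀ  (here Σln x = 6.3561, Σ(ln x)² = 10.6632, Σln y = 9.3267, Σln x·ln y = 13.9727).
Solving (det = 12.9161): k = 0.81927, ln C = 0.82388.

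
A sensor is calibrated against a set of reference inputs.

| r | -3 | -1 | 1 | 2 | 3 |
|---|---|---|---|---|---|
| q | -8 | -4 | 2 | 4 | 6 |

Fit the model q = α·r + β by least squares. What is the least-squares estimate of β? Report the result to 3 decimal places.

Sums needed: Σr·r = 24, Σr = 2, Σ1 = 5.
And Σr·q = 56, Σq = 0.
XᵀX·[α, β]ᵀ = Xᵀq becomes [[24, 2]; [2, 5]]·[α, β]ᵀ = [56, 0]ᵀ.
det = 24·5 − 2² = 116.
α = (56·5 − 2·0)/116 = 70/29; β = (24·0 − 2·56)/116 = -28/29.

β = -0.966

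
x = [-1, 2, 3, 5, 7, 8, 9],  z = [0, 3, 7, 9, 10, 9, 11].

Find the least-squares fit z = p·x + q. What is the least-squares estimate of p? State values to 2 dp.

p = 1.06

Normal-equation sums: Σx·x = 233, Σx = 33, Σ1 = 7.
For Aᵀz: Σx·z = 313, Σz = 49.
So AᵀA·[p, q]ᵀ = Aᵀz: [[233, 33]; [33, 7]]·[p, q]ᵀ = [313, 49]ᵀ.
Determinant 233·7 − 33² = 542.
p = (313·7 − 33·49)/542 = 287/271; q = (233·49 − 33·313)/542 = 544/271.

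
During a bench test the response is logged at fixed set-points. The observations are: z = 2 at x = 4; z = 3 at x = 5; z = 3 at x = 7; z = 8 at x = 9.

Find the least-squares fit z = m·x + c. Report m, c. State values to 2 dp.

Normal-equation sums: Σx·x = 171, Σx = 25, Σ1 = 4.
Moment sums: Σx·z = 116, Σz = 16.
MᵀM·[m, c]ᵀ = Mᵀz becomes [[171, 25]; [25, 4]]·[m, c]ᵀ = [116, 16]ᵀ.
Δ = 171·4 − 25² = 59.
m = (116·4 − 25·16)/59 = 64/59; c = (171·16 − 25·116)/59 = -164/59.

m = 1.08, c = -2.78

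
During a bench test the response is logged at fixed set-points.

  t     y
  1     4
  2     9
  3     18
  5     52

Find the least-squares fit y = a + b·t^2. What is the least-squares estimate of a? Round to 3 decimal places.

The normal equations are: 4·a + 39·b = 83;  39·a + 723·b = 1502.
(Σ1 = 4, Σt^2 = 39, Σt^2·t^2 = 723, Σy = 83, Σt^2·y = 1502.)
Eliminating b: 723·(row 1) − 39·(row 2) gives 1371·a = 723·83 − 39·1502 = 1431, so a = 477/457.
Then b = (1502 − 39·(477/457))/723 = 2771/1371.

a = 1.044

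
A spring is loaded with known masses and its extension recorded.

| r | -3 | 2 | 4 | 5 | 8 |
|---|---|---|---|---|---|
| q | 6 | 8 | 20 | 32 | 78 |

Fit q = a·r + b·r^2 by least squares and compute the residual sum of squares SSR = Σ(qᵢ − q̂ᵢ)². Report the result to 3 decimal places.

SSR = 5.242

Sums needed: Σr·r = 118, Σr·r^2 = 682, Σr^2·r^2 = 5074.
For Mᵀq: Σr·q = 862, Σr^2·q = 6198.
Normal equations: [[118, 682]; [682, 5074]]·[a, b]ᵀ = [862, 6198]ᵀ.
Eliminating b: 5074·(row 1) − 682·(row 2) gives 133608·a = 5074·862 − 682·6198 = 146752, so a = 18344/16701.
Then b = (6198 − 682·(18344/16701))/5074 = 17935/16701.
Residuals: -2059/5567, 25180/16701, -8772/5567, -5663/16701, 8086/16701; SSR = 87550/16701.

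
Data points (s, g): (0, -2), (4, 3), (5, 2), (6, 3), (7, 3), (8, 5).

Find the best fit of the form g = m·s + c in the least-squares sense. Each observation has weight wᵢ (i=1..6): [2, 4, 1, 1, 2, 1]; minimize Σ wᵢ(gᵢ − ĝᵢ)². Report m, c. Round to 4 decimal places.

m = 0.7434, c = -1.1296

From the data, Σwᵢ·s·s = 287, Σwᵢ·s = 49, Σwᵢ·1 = 11.
And Σwᵢ·s·g = 158, Σwᵢ·g = 24.
Eliminating c: 11·(row 1) − 49·(row 2) gives 756·m = 11·158 − 49·24 = 562, so m = 281/378.
Then c = (24 − 49·(281/378))/11 = -61/54.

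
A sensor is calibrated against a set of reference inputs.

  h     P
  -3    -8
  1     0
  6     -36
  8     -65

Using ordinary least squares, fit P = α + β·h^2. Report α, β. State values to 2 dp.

XᵀX·[α, β]ᵀ = XᵀP reads: 4·α + 110·β = -109;  110·α + 5474·β = -5528.
Δ = 4·5474 − 110² = 9796.
α = ((-109)·5474 − 110·(-5528))/9796 = 5707/4898; β = (4·(-5528) − 110·(-109))/9796 = -5061/4898.

α = 1.17, β = -1.03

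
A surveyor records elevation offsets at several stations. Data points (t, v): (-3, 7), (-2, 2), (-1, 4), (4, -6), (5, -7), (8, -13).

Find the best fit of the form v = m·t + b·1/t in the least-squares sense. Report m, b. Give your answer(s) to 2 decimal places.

m = -1.52, b = -1.85

With design matrix A, AᵀA = [[119, 6]; [6, 21301/14400]] and Aᵀv = [-192, -1423/120]ᵀ.
Eliminating b: (21301/14400)·(row 1) − 6·(row 2) gives (2016419/14400)·m = (21301/14400)·(-192) − 6·(-1423/120) = -63859/300, so m = -3065232/2016419.
Then b = ((-1423/120) − 6·(-3065232/2016419))/(21301/14400) = -3731640/2016419.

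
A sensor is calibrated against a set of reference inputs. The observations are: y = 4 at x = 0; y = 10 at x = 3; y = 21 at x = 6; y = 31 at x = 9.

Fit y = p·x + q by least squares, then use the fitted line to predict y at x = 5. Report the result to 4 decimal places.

The normal equations are: 126·p + 18·q = 435;  18·p + 4·q = 66.
(Σx·x = 126, Σx = 18, Σ1 = 4, Σx·y = 435, Σy = 66.)
Determinant 126·4 − 18² = 180.
p = (435·4 − 18·66)/180 = 46/15; q = (126·66 − 18·435)/180 = 27/10.
At x = 5: ŷ = (46/15)·(5) + (27/10)·(1) = 541/30.

ŷ = 18.0333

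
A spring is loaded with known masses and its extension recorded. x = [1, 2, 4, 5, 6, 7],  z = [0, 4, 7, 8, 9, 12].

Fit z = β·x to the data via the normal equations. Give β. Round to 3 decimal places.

Sums needed: Σx·x = 131.
For Mᵀz: Σx·z = 214.
So MᵀM·[β]ᵀ = Mᵀz: [[131]]·[β]ᵀ = [214]ᵀ.
β = 214/131 = 1.63359.

β = 1.634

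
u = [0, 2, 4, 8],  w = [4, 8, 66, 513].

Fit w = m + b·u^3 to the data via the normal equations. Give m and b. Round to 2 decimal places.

m = 2.06, b = 1.00

Normal-equation sums: Σ1 = 4, Σu^3 = 584, Σu^3·u^3 = 266304.
Right-hand side: Σw = 591, Σu^3·w = 266944.
Normal equations: [[4, 584]; [584, 266304]]·[m, b]ᵀ = [591, 266944]ᵀ.
Eliminating b: 266304·(row 1) − 584·(row 2) gives 724160·m = 266304·591 − 584·266944 = 1490368, so m = 319/155.
Then b = (266944 − 584·(319/155))/266304 = 90329/90520.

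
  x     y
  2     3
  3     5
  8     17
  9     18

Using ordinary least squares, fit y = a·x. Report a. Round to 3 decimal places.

Setting ∂/∂a … = 0 gives: 158·a = 319.
Hence a = 319 / 158 ≈ 2.01899.

a = 2.019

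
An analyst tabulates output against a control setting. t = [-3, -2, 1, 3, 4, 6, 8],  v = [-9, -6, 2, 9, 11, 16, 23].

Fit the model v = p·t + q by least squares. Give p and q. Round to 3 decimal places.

The normal equations are: 139·p + 17·q = 392;  17·p + 7·q = 46.
Δ = 139·7 − 17² = 684.
p = (392·7 − 17·46)/684 = 109/38; q = (139·46 − 17·392)/684 = -15/38.

p = 2.868, q = -0.395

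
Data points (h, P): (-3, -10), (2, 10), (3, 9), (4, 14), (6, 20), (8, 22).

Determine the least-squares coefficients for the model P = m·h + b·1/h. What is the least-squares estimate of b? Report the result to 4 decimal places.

b = 7.1378

Setting ∂/∂m … = 0 gives: 138·m + 6·b = 429;  6·m + (37/64)·b = 251/12.
Δ = 138·(37/64) − 6² = 1401/32.
m = (429·(37/64) − 6·(251/12))/(1401/32) = 7841/2802; b = (138·(251/12) − 6·429)/(1401/32) = 10000/1401.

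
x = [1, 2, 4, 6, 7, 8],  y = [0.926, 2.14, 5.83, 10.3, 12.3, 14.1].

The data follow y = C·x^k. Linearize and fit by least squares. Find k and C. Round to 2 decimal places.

k = 1.34, C = 0.90

Linearized form: ln y = k·ln x + ln C. From the 6 transformed points,
AᵀA = [[13.7233, 7.8966]; [7.8966, 6]], rhs = [17.5361, 9.9349]ᵀ  (here Σln x = 7.8966, Σ(ln x)² = 13.7233, Σln y = 9.9349, Σln x·ln y = 17.5361).
Δ = 13.7233·6 − (7.8966)² = 19.9843; k = (17.5361·6 − 7.8966·9.9349)/19.9843 = 1.33931, ln C = (13.7233·9.9349 − 7.8966·17.5361)/19.9843 = -0.10685, so C = exp(-0.10685) = 0.89866.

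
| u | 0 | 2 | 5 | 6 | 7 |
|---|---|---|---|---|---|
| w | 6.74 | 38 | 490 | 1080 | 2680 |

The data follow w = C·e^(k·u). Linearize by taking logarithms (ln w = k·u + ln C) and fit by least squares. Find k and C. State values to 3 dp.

With ln wᵢ as the transformed response and uᵢ as the regressor:
Σu = 20.0000, Σ(u)² = 114.0000, Σln w = 26.6183, Σu·ln w = 135.4105.
Equations: 114.0000·k + 20.0000·ln C = 135.4105;  20.0000·k + 5·ln C = 26.6183.
Solving (det = 170.0000): k = 0.85109, ln C = 1.91930, so C = exp(1.91930) = 6.81617.

k = 0.851, C = 6.816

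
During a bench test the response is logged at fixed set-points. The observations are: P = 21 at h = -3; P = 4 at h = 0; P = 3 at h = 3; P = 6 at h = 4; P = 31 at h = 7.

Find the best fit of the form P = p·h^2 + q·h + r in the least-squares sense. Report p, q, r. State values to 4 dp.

Compute the Gram sums: Σh^2·h^2 = 2819, Σh^2·h = 407, Σh^2 = 83, Σh·h = 83, Σh = 11, Σ1 = 5.
Right-hand side: Σh^2·P = 1831, Σh·P = 187, ΣP = 65.
Inverting the 3×3 Gram matrix, [p, q, r]ᵀ = [795/796, -7315/2388, 3773/1194]ᵀ.

p = 0.9987, q = -3.0632, r = 3.1600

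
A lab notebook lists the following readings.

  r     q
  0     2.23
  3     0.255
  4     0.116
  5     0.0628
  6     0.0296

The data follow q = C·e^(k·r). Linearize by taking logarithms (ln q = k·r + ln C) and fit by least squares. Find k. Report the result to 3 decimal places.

k = -0.719

Let Y = ln q. Fitting Y = k·r + ln C by least squares:
Σr = 18.0000, Σ(r)² = 86.0000, Σln q = -9.0064, Σr·ln q = -47.6750.
Equations: 86.0000·k + 18.0000·ln C = -47.6750;  18.0000·k + 5·ln C = -9.0064.
Slope k = (n·Σr·ln q − Σr·Σln q)/(n·Σ(r)² − (Σr)²) = (5·-47.6750 − 18.0000·-9.0064)/106.0000 = -0.71943; ln C = (Σln q − k·Σr)/n = 0.78865.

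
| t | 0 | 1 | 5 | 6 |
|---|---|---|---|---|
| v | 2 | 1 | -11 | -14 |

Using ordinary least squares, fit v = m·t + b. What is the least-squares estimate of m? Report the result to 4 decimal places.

m = -2.7692

Sums needed: Σt·t = 62, Σt = 12, Σ1 = 4.
Moment sums: Σt·v = -138, Σv = -22.
Eliminating b: 4·(row 1) − 12·(row 2) gives 104·m = 4·(-138) − 12·(-22) = -288, so m = -36/13.
Then b = ((-22) − 12·(-36/13))/4 = 73/26.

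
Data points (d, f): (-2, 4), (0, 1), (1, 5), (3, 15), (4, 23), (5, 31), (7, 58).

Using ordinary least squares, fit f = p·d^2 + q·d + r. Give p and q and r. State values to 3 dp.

p = 0.963, q = 1.190, r = 2.204

MᵀM·[p, q, r]ᵀ = Mᵀf reads: 3380·p + 552·q + 104·r = 4141;  552·p + 104·q + 18·r = 695;  104·p + 18·q + 7·r = 137.
(Σd^2·d^2 = 3380, Σd^2·d = 552, Σd^2 = 104, Σd·d = 104, Σd = 18, Σ1 = 7, Σd^2·f = 4141, Σd·f = 695, Σf = 137.)
Row-reducing yields p = 41991/43604, q = 51881/43604, r = 4369/1982.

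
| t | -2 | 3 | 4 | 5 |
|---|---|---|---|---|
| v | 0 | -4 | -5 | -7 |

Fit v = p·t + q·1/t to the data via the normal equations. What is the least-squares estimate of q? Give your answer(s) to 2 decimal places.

AᵀA·[p, q]ᵀ = Aᵀv reads: 54·p + 4·q = -67;  4·p + (1669/3600)·q = -239/60.
(Σt·t = 54, Σt·1/t = 4, Σ1/t·1/t = 1669/3600, Σt·v = -67, Σ1/t·v = -239/60.)
Δ = 54·(1669/3600) − 4² = 1807/200.
p = ((-67)·(1669/3600) − 4·(-239/60))/(1807/200) = -54463/32526; q = (54·(-239/60) − 4·(-67))/(1807/200) = 10580/1807.

q = 5.86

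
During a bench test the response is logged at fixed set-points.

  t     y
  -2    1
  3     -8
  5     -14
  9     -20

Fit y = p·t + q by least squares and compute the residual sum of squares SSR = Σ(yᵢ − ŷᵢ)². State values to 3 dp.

SSR = 2.582

Entries of MᵀM: Σt·t = 119, Σt = 15, Σ1 = 4.
Right-hand side: Σt·y = -276, Σy = -41.
MᵀM·[p, q]ᵀ = Mᵀy becomes [[119, 15]; [15, 4]]·[p, q]ᵀ = [-276, -41]ᵀ.
det = 119·4 − 15² = 251.
p = ((-276)·4 − 15·(-41))/251 = -489/251; q = (119·(-41) − 15·(-276))/251 = -739/251.
Residuals: 12/251, 198/251, -330/251, 120/251; SSR = 648/251.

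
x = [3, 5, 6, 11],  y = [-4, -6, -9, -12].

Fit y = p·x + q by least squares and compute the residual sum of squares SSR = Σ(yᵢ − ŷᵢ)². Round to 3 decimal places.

Normal-equation sums: Σx·x = 191, Σx = 25, Σ1 = 4.
Right-hand side: Σx·y = -228, Σy = -31.
So AᵀA·[p, q]ᵀ = Aᵀy: [[191, 25]; [25, 4]]·[p, q]ᵀ = [-228, -31]ᵀ.
Determinant 191·4 − 25² = 139.
p = ((-228)·4 − 25·(-31))/139 = -137/139; q = (191·(-31) − 25·(-228))/139 = -221/139.
Residuals: 76/139, 72/139, -208/139, 60/139; SSR = 416/139.

SSR = 2.993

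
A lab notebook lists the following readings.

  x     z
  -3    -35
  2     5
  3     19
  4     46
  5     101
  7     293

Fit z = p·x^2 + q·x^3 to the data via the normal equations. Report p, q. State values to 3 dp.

Forming MᵀM = [[3460, 20988]; [20988, 138892]] and Mᵀz = [17494, 117566]ᵀ gives MᵀM·[p, q]ᵀ = Mᵀz.
Eliminating q: 138892·(row 1) − 20988·(row 2) gives 40070176·p = 138892·17494 − 20988·117566 = -37698560, so p = -1178080/1252193.
Then q = (117566 − 20988·(-1178080/1252193))/138892 = 2475893/2504386.

p = -0.941, q = 0.989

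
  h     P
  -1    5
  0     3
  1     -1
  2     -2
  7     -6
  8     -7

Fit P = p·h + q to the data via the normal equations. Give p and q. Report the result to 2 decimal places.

Compute the Gram sums: Σh·h = 119, Σh = 17, Σ1 = 6.
For XᵀP: Σh·P = -108, ΣP = -8.
Normal equations: [[119, 17]; [17, 6]]·[p, q]ᵀ = [-108, -8]ᵀ.
det = 119·6 − 17² = 425.
p = ((-108)·6 − 17·(-8))/425 = -512/425; q = (119·(-8) − 17·(-108))/425 = 52/25.

p = -1.20, q = 2.08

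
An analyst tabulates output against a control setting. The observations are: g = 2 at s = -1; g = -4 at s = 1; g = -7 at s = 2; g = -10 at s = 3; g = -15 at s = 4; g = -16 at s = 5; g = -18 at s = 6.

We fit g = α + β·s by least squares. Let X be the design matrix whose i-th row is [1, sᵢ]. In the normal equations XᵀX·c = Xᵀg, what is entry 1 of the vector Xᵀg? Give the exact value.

-68

Entry 1 ↔ basis 1, so (Xᵀg)_{1} = Σᵢ gᵢ = (1)·(2) + (1)·(-4) + (1)·(-7) + (1)·(-10) + (1)·(-15) + (1)·(-16) + (1)·(-18) = -68.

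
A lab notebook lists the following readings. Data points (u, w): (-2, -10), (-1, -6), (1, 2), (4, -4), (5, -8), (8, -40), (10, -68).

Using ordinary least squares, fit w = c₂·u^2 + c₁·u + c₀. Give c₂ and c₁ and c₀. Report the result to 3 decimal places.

Entries of XᵀX: Σu^2·u^2 = 14995, Σu^2·u = 1693, Σu^2 = 211, Σu·u = 211, Σu = 25, Σ1 = 7.
And Σu^2·w = -9668, Σu·w = -1028, Σw = -134.
Solving the 3×3 system (Gaussian elimination) gives c₂ = -16427/16378, c₁ = 52857/16378, c₀ = -3570/8189.

c₂ = -1.003, c₁ = 3.227, c₀ = -0.436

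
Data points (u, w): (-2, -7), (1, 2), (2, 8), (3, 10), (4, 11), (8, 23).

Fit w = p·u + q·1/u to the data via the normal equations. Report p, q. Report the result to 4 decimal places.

p = 2.9266, q = 0.5320

With design matrix M, MᵀM = [[98, 6]; [6, 973/576]] and Mᵀw = [290, 443/24]ᵀ.
Δ = 98·(973/576) − 6² = 37309/288.
p = (290·(973/576) − 6·(443/24))/(37309/288) = 109189/37309; q = (98·(443/24) − 6·290)/(37309/288) = 19848/37309.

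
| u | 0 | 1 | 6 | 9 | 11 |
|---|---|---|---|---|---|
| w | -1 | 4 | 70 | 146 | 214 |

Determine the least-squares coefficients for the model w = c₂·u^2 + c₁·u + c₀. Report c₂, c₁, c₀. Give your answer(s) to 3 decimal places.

c₂ = 1.551, c₁ = 2.403, c₀ = -0.511

Entries of MᵀM: Σu^2·u^2 = 22499, Σu^2·u = 2277, Σu^2 = 239, Σu·u = 239, Σu = 27, Σ1 = 5.
And Σu^2·w = 40244, Σu·w = 4092, Σw = 433.
Normal equations: [[22499, 2277, 239]; [2277, 239, 27]; [239, 27, 5]]·[c₂, c₁, c₀]ᵀ = [40244, 4092, 433]ᵀ.
Solving the 3×3 system (Gaussian elimination) gives c₂ = 229487/147966, c₁ = 118515/49322, c₀ = -37783/73983.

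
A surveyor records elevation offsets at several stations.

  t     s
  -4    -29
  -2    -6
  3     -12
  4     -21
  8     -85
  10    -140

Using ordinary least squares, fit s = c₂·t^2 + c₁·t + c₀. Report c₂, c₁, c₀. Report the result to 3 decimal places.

c₂ = -1.483, c₁ = 0.974, c₀ = -0.253

The normal equations are: 14705·c₂ + 1531·c₁ + 209·c₀ = -20372;  1531·c₂ + 209·c₁ + 19·c₀ = -2072;  209·c₂ + 19·c₁ + 6·c₀ = -293.
Row-reducing yields c₂ = -777815/524418, c₁ = 510835/524418, c₀ = -22139/87403.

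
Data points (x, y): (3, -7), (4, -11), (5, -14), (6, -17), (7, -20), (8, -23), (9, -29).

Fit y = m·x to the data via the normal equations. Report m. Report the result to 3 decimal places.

m = -2.936

Normal-equation sums: Σx·x = 280.
Right-hand side: Σx·y = -822.
So MᵀM·[m]ᵀ = Mᵀy: [[280]]·[m]ᵀ = [-822]ᵀ.
m = (-822)/280 = -2.93571.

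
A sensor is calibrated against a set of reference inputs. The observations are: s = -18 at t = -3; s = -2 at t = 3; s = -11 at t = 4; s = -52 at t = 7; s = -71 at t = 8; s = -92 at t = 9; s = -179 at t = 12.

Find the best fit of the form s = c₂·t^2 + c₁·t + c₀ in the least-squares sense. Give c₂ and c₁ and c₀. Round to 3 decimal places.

c₂ = -1.475, c₁ = 2.574, c₀ = 2.982

Compute the Gram sums: Σt^2·t^2 = 34212, Σt^2·t = 3376, Σt^2 = 372, Σt·t = 372, Σt = 40, Σ1 = 7.
For Aᵀs: Σt^2·s = -40676, Σt·s = -3904, Σs = -425.
So AᵀA·[c₂, c₁, c₀]ᵀ = Aᵀs: [[34212, 3376, 372]; [3376, 372, 40]; [372, 40, 7]]·[c₂, c₁, c₀]ᵀ = [-40676, -3904, -425]ᵀ.
Inverting the 3×3 Gram matrix, [c₂, c₁, c₀]ᵀ = [-328106/222383, 572522/222383, 663111/222383]ᵀ.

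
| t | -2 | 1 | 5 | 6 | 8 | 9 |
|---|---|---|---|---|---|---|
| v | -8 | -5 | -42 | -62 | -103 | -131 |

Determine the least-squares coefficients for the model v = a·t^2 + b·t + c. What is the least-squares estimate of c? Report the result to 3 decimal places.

Compute the Gram sums: Σt^2·t^2 = 12595, Σt^2·t = 1575, Σt^2 = 211, Σt·t = 211, Σt = 27, Σ1 = 6.
And Σt^2·v = -20522, Σt·v = -2574, Σv = -351.
So XᵀX·[a, b, c]ᵀ = Xᵀv: [[12595, 1575, 211]; [1575, 211, 27]; [211, 27, 6]]·[a, b, c]ᵀ = [-20522, -2574, -351]ᵀ.
Solving the 3×3 system (Gaussian elimination) gives a = -82437/53923, b = -23040/53923, c = -151781/53923.

c = -2.815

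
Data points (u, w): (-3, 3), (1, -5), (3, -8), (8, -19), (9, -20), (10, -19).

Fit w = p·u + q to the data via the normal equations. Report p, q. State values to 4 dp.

From the data, Σu·u = 264, Σu = 28, Σ1 = 6.
And Σu·w = -560, Σw = -68.
Normal equations: [[264, 28]; [28, 6]]·[p, q]ᵀ = [-560, -68]ᵀ.
Eliminating q: 6·(row 1) − 28·(row 2) gives 800·p = 6·(-560) − 28·(-68) = -1456, so p = -91/50.
Then q = ((-68) − 28·(-91/50))/6 = -71/25.

p = -1.8200, q = -2.8400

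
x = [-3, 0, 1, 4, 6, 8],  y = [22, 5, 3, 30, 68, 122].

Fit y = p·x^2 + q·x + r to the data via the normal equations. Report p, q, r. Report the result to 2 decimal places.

The normal system AᵀA·[p, q, r]ᵀ = Aᵀy is [[5730, 766, 126]; [766, 126, 16]; [126, 16, 6]]·[p, q, r]ᵀ = [10937, 1441, 250]ᵀ.
Row-reducing yields p = 21143/10815, q = -28683/36050, r = 147842/54075.

p = 1.95, q = -0.80, r = 2.73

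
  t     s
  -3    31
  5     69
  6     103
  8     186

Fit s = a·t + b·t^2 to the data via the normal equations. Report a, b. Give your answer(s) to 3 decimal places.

With design matrix X, XᵀX = [[134, 826]; [826, 6098]] and Xᵀs = [2358, 17616]ᵀ.
Determinant 134·6098 − 826² = 134856.
a = (2358·6098 − 826·17616)/134856 = -14311/11238; b = (134·17616 − 826·2358)/134856 = 34403/11238.

a = -1.273, b = 3.061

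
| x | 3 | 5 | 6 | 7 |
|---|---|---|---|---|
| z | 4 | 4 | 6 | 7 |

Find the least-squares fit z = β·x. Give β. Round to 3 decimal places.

From the data, Σx·x = 119.
For Aᵀz: Σx·z = 117.
Hence β = 117 / 119 ≈ 0.983193.

β = 0.983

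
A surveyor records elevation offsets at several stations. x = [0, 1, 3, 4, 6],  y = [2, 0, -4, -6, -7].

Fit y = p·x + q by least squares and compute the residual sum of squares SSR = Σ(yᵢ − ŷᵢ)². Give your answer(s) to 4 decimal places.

Entries of MᵀM: Σx·x = 62, Σx = 14, Σ1 = 5.
And Σx·y = -78, Σy = -15.
Normal equations: [[62, 14]; [14, 5]]·[p, q]ᵀ = [-78, -15]ᵀ.
det = 62·5 − 14² = 114.
p = ((-78)·5 − 14·(-15))/114 = -30/19; q = (62·(-15) − 14·(-78))/114 = 27/19.
Residuals: 11/19, 3/19, -13/19, -21/19, 20/19; SSR = 60/19.

SSR = 3.1579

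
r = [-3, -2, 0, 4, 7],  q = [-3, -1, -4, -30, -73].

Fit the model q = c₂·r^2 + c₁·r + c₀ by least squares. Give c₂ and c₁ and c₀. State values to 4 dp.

MᵀM·[c₂, c₁, c₀]ᵀ = Mᵀq reads: 2754·c₂ + 372·c₁ + 78·c₀ = -4088;  372·c₂ + 78·c₁ + 6·c₀ = -620;  78·c₂ + 6·c₁ + 5·c₀ = -111.
Solving the 3×3 system (Gaussian elimination) gives c₂ = -13045/13053, c₁ = -38453/13053, c₀ = -13377/4351.

c₂ = -0.9994, c₁ = -2.9459, c₀ = -3.0745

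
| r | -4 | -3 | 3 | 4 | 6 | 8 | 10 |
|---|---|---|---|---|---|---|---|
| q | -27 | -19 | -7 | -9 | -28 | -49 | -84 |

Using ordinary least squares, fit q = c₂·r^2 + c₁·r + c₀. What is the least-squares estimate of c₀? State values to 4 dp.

XᵀX·[c₂, c₁, c₀]ᵀ = Xᵀq reads: 16066·c₂ + 1728·c₁ + 250·c₀ = -13354;  1728·c₂ + 250·c₁ + 24·c₀ = -1292;  250·c₂ + 24·c₁ + 7·c₀ = -223.
(Σr^2·r^2 = 16066, Σr^2·r = 1728, Σr^2 = 250, Σr·r = 250, Σr = 24, Σ1 = 7, Σr^2·q = -13354, Σr·q = -1292, Σq = -223.)
Inverting the 3×3 Gram matrix, [c₂, c₁, c₀]ᵀ = [-259360/255883, 542026/255883, -747219/255883]ᵀ.

c₀ = -2.9202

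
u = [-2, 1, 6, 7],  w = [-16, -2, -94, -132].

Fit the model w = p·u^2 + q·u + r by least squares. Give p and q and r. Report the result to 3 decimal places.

p = -2.943, q = 1.924, r = -0.556

With design matrix A, AᵀA = [[3714, 552, 90]; [552, 90, 12]; [90, 12, 4]] and Aᵀw = [-9918, -1458, -244]ᵀ.
Row-reducing yields p = -1910/649, q = 1249/649, r = -361/649.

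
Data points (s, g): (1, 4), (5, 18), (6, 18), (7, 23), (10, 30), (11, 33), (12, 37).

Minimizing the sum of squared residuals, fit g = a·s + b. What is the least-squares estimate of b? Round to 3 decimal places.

Sums needed: Σs·s = 476, Σs = 52, Σ1 = 7.
And Σs·g = 1470, Σg = 163.
Normal equations: [[476, 52]; [52, 7]]·[a, b]ᵀ = [1470, 163]ᵀ.
det = 476·7 − 52² = 628.
a = (1470·7 − 52·163)/628 = 907/314; b = (476·163 − 52·1470)/628 = 287/157.

b = 1.828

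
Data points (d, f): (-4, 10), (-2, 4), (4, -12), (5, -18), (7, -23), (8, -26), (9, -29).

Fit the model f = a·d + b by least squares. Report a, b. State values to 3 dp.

Forming AᵀA = [[255, 27]; [27, 7]] and Aᵀf = [-816, -94]ᵀ gives AᵀA·[a, b]ᵀ = Aᵀf.
Eliminating b: 7·(row 1) − 27·(row 2) gives 1056·a = 7·(-816) − 27·(-94) = -3174, so a = -529/176.
Then b = ((-94) − 27·(-529/176))/7 = -323/176.

a = -3.006, b = -1.835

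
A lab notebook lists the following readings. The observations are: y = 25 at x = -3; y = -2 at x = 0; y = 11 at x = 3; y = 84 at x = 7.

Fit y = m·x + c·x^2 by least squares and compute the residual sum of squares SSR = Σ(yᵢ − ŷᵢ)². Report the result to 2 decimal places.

SSR = 4.29

Sums needed: Σx·x = 67, Σx·x^2 = 343, Σx^2·x^2 = 2563.
Moment sums: Σx·y = 546, Σx^2·y = 4440.
MᵀM·[m, c]ᵀ = Mᵀy becomes [[67, 343]; [343, 2563]]·[m, c]ᵀ = [546, 4440]ᵀ.
Δ = 67·2563 − 343² = 54072.
m = (546·2563 − 343·4440)/54072 = -20587/9012; c = (67·4440 − 343·546)/54072 = 18367/9012.
Residuals: -147/751, -2, -735/1502, 189/1502; SSR = 6449/1502.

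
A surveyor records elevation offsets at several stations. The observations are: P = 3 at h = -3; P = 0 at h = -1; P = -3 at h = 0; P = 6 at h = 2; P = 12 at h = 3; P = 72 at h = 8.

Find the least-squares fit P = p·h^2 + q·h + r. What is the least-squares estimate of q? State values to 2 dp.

Compute the Gram sums: Σh^2·h^2 = 4275, Σh^2·h = 519, Σh^2 = 87, Σh·h = 87, Σh = 9, Σ1 = 6.
Right-hand side: Σh^2·P = 4767, Σh·P = 615, ΣP = 90.
Inverting the 3×3 Gram matrix, [p, q, r]ᵀ = [1079/1120, 1611/1120, -631/560]ᵀ.

q = 1.44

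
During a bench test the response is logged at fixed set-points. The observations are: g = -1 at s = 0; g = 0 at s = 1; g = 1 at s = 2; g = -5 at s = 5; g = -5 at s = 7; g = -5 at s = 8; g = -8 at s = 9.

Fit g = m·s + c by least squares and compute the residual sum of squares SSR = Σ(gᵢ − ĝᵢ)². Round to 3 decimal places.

SSR = 11.301

Entries of XᵀX: Σs·s = 224, Σs = 32, Σ1 = 7.
Moment sums: Σs·g = -170, Σg = -23.
det = 224·7 − 32² = 544.
m = ((-170)·7 − 32·(-23))/544 = -227/272; c = (224·(-23) − 32·(-170))/544 = 9/17.
Residuals: -26/17, 83/272, 291/136, -369/272, 5/16, 39/34, -277/272; SSR = 1537/136.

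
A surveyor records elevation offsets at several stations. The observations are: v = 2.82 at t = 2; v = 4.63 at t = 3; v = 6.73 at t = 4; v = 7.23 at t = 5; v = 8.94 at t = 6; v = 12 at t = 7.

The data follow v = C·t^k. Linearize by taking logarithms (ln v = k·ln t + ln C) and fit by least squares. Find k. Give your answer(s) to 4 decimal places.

Let Y = ln v. Fitting Y = k·ln t + ln C by least squares:
Sums: Σln t = 8.5252, Σ(ln t)² = 13.1965, Σln v = 11.1296, Σln t·ln v = 16.9895.
Normal system: [[13.1965, 8.5252]; [8.5252, 6]]·[k, ln C]ᵀ = [16.9895, 11.1296]ᵀ.
Slope k = (n·Σln t·ln v − Σln t·Σln v)/(n·Σ(ln t)² − (Σln t)²) = (6·16.9895 − 8.5252·11.1296)/6.5005 = 1.08547; ln C = (Σln v − k·Σln t)/n = 0.31263.

k = 1.0855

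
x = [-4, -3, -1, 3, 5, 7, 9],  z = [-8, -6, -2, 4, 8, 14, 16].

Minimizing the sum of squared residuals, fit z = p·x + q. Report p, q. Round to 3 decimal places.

p = 1.868, q = -0.555

Setting ∂/∂p … = 0 gives: 190·p + 16·q = 346;  16·p + 7·q = 26.
(Σx·x = 190, Σx = 16, Σ1 = 7, Σx·z = 346, Σz = 26.)
det = 190·7 − 16² = 1074.
p = (346·7 − 16·26)/1074 = 1003/537; q = (190·26 − 16·346)/1074 = -298/537.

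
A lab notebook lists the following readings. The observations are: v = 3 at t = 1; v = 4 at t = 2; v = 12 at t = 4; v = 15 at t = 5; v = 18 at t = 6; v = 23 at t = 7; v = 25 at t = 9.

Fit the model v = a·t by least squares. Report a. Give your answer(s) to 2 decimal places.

a = 2.96

With design matrix X, XᵀX = [[212]] and Xᵀv = [628]ᵀ.
a = 628/212 = 2.96226.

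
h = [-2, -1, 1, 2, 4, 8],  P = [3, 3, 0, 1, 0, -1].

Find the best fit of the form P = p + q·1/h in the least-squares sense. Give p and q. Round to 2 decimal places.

Setting ∂/∂p … = 0 gives: 6·p + (3/8)·q = 6;  (3/8)·p + (165/64)·q = -33/8.
(Σ1 = 6, Σ1/h = 3/8, Σ1/h·1/h = 165/64, ΣP = 6, Σ1/h·P = -33/8.)
Δ = 6·(165/64) − (3/8)² = 981/64.
p = (6·(165/64) − (3/8)·(-33/8))/(981/64) = 121/109; q = (6·(-33/8) − (3/8)·6)/(981/64) = -192/109.

p = 1.11, q = -1.76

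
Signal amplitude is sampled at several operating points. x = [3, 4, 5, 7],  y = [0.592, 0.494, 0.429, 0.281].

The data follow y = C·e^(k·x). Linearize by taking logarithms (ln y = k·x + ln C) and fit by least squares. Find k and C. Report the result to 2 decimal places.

k = -0.19, C = 1.04

With ln yᵢ as the transformed response and xᵢ as the regressor:
Sums: Σx = 19.0000, Σ(x)² = 99.0000, Σln y = -3.3452, Σx·ln y = -17.5109.
Normal system: [[99.0000, 19.0000]; [19.0000, 4]]·[k, ln C]ᵀ = [-17.5109, -3.3452]ᵀ.
Δ = 99.0000·4 − (19.0000)² = 35.0000; k = (-17.5109·4 − 19.0000·-3.3452)/35.0000 = -0.18530, ln C = (99.0000·-3.3452 − 19.0000·-17.5109)/35.0000 = 0.04388, so C = exp(0.04388) = 1.04486.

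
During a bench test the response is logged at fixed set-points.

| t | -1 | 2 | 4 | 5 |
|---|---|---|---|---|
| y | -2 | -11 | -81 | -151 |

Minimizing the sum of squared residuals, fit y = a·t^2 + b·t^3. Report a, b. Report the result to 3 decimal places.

The normal system MᵀM·[a, b]ᵀ = Mᵀy is [[898, 4180]; [4180, 19786]]·[a, b]ᵀ = [-5117, -24145]ᵀ.
Determinant 898·19786 − 4180² = 295428.
a = ((-5117)·19786 − 4180·(-24145))/295428 = -159431/147714; b = (898·(-24145) − 4180·(-5117))/295428 = -146575/147714.

a = -1.079, b = -0.992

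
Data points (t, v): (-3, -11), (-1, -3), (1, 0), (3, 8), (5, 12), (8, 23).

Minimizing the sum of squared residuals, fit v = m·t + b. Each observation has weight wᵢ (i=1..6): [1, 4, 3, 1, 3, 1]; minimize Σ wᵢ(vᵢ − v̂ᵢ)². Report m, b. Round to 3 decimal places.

XᵀWX·[m, b]ᵀ = XᵀWv reads: 164·m + 22·b = 433;  22·m + 13·b = 44.
Eliminating b: 13·(row 1) − 22·(row 2) gives 1648·m = 13·433 − 22·44 = 4661, so m = 4661/1648.
Then b = (44 − 22·(4661/1648))/13 = -1155/824.

m = 2.828, b = -1.402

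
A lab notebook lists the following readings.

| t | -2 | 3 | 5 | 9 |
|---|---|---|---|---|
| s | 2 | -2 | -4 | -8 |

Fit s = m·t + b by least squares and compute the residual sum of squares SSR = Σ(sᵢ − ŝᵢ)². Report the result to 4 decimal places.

The normal system MᵀM·[m, b]ᵀ = Mᵀs is [[119, 15]; [15, 4]]·[m, b]ᵀ = [-102, -12]ᵀ.
Δ = 119·4 − 15² = 251.
m = ((-102)·4 − 15·(-12))/251 = -228/251; b = (119·(-12) − 15·(-102))/251 = 102/251.
Residuals: -56/251, 80/251, 34/251, -58/251; SSR = 56/251.

SSR = 0.2231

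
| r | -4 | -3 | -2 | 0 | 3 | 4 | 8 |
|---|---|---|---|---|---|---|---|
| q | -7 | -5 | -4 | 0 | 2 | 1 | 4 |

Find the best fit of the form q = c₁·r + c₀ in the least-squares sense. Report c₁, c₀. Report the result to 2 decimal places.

c₁ = 0.89, c₀ = -2.05

Normal-equation sums: Σr·r = 118, Σr = 6, Σ1 = 7.
Moment sums: Σr·q = 93, Σq = -9.
Eliminating c₀: 7·(row 1) − 6·(row 2) gives 790·c₁ = 7·93 − 6·(-9) = 705, so c₁ = 141/158.
Then c₀ = ((-9) − 6·(141/158))/7 = -162/79.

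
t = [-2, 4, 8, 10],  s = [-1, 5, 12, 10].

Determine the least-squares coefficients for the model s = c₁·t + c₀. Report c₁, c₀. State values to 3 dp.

c₁ = 1.048, c₀ = 1.262

The normal equations are: 184·c₁ + 20·c₀ = 218;  20·c₁ + 4·c₀ = 26.
(Σt·t = 184, Σt = 20, Σ1 = 4, Σt·s = 218, Σs = 26.)
Eliminating c₀: 4·(row 1) − 20·(row 2) gives 336·c₁ = 4·218 − 20·26 = 352, so c₁ = 22/21.
Then c₀ = (26 − 20·(22/21))/4 = 53/42.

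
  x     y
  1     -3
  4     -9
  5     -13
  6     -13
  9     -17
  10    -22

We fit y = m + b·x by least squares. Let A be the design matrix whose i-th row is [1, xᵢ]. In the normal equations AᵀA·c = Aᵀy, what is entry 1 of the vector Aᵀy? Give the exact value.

-77

Entry 1 ↔ basis 1, so (Aᵀy)_{1} = Σᵢ yᵢ = (1)·(-3) + (1)·(-9) + (1)·(-13) + (1)·(-13) + (1)·(-17) + (1)·(-22) = -77.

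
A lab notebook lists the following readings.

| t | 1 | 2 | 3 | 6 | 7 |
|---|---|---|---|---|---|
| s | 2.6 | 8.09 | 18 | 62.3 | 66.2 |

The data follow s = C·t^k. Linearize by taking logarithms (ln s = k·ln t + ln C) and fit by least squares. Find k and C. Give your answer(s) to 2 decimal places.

k = 1.72, C = 2.59

With ln sᵢ as the transformed response and ln tᵢ as the regressor:
Σln t = 5.5294, Σ(ln t)² = 8.6844, Σln s = 14.2612, Σln t·ln s = 20.1866.
Normal system: [[8.6844, 5.5294]; [5.5294, 5]]·[k, ln C]ᵀ = [20.1866, 14.2612]ᵀ.
Δ = 8.6844·5 − (5.5294)² = 12.8473; k = (20.1866·5 − 5.5294·14.2612)/12.8473 = 1.71841, ln C = (8.6844·14.2612 − 5.5294·20.1866)/12.8473 = 0.95187, so C = exp(0.95187) = 2.59055.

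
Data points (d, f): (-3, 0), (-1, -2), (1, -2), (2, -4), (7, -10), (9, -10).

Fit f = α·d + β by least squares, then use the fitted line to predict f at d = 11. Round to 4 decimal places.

f̂ = -12.4155

XᵀX·[α, β]ᵀ = Xᵀf reads: 145·α + 15·β = -168;  15·α + 6·β = -28.
Eliminating β: 6·(row 1) − 15·(row 2) gives 645·α = 6·(-168) − 15·(-28) = -588, so α = -196/215.
Then β = ((-28) − 15·(-196/215))/6 = -308/129.
At d = 11: f̂ = (-196/215)·(11) + (-308/129)·(1) = -8008/645.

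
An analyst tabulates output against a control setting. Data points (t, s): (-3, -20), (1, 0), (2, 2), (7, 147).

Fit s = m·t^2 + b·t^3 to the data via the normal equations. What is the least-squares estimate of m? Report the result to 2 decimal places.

Compute the Gram sums: Σt^2·t^2 = 2499, Σt^2·t^3 = 16597, Σt^3·t^3 = 118443.
And Σt^2·s = 7031, Σt^3·s = 50977.
Normal equations: [[2499, 16597]; [16597, 118443]]·[m, b]ᵀ = [7031, 50977]ᵀ.
Eliminating b: 118443·(row 1) − 16597·(row 2) gives 20528648·m = 118443·7031 − 16597·50977 = -13292536, so m = -1661567/2566081.
Then b = (50977 − 16597·(-1661567/2566081))/118443 = 191036/366583.

m = -0.65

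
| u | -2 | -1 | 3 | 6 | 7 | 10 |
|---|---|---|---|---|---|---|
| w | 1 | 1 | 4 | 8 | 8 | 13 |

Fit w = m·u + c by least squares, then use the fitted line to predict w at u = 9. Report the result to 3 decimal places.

ŵ = 10.907

XᵀX·[m, c]ᵀ = Xᵀw reads: 199·m + 23·c = 243;  23·m + 6·c = 35.
Δ = 199·6 − 23² = 665.
m = (243·6 − 23·35)/665 = 653/665; c = (199·35 − 23·243)/665 = 1376/665.
At u = 9: ŵ = (653/665)·(9) + (1376/665)·(1) = 7253/665.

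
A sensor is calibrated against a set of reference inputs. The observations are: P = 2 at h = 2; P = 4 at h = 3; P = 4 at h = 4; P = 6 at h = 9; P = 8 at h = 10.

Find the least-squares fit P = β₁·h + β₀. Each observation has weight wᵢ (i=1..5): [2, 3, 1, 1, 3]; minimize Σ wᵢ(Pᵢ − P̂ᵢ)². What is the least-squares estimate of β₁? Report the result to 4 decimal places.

β₁ = 0.6250

From the data, Σwᵢ·h·h = 432, Σwᵢ·h = 56, Σwᵢ·1 = 10.
And Σwᵢ·h·P = 354, Σwᵢ·P = 50.
So AᵀWA·[β₁, β₀]ᵀ = AᵀWP: [[432, 56]; [56, 10]]·[β₁, β₀]ᵀ = [354, 50]ᵀ.
Determinant 432·10 − 56² = 1184.
β₁ = (354·10 − 56·50)/1184 = 5/8; β₀ = (432·50 − 56·354)/1184 = 3/2.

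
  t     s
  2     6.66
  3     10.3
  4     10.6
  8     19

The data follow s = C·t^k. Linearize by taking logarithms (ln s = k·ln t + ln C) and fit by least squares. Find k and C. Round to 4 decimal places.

k = 0.7247, C = 4.1821

With ln sᵢ as the transformed response and ln tᵢ as the regressor:
Sums: Σln t = 5.2575, Σ(ln t)² = 7.9333, Σln s = 9.5336, Σln t·ln s = 13.2720.
Normal system: [[7.9333, 5.2575]; [5.2575, 4]]·[k, ln C]ᵀ = [13.2720, 9.5336]ᵀ.
Solving (det = 4.0919): k = 0.72473, ln C = 1.43082, so C = exp(1.43082) = 4.18214.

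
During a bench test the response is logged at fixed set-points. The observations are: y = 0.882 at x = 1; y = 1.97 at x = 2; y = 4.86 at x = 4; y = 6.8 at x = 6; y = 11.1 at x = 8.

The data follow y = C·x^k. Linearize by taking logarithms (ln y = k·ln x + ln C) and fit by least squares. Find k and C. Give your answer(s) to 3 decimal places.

k = 1.197, C = 0.876

Let Y = ln y. Fitting Y = k·ln x + ln C by least squares:
AᵀA = [[9.9367, 5.9506]; [5.9506, 5]], rhs = [11.1015, 6.4574]ᵀ  (here Σln x = 5.9506, Σ(ln x)² = 9.9367, Σln y = 6.4574, Σln x·ln y = 11.1015).
Solving (det = 14.2736): k = 1.19676, ln C = -0.13283, so C = exp(-0.13283) = 0.87562.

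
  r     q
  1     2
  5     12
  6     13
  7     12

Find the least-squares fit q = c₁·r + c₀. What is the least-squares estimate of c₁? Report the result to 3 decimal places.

Entries of MᵀM: Σr·r = 111, Σr = 19, Σ1 = 4.
For Mᵀq: Σr·q = 224, Σq = 39.
Δ = 111·4 − 19² = 83.
c₁ = (224·4 − 19·39)/83 = 155/83; c₀ = (111·39 − 19·224)/83 = 73/83.

c₁ = 1.867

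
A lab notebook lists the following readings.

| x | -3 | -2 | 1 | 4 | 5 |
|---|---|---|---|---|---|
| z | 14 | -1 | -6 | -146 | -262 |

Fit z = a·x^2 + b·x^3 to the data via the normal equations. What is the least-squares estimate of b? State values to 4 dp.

Forming MᵀM = [[979, 3875]; [3875, 20515]] and Mᵀz = [-8770, -42470]ᵀ gives MᵀM·[a, b]ᵀ = Mᵀz.
Eliminating b: 20515·(row 1) − 3875·(row 2) gives 5068560·a = 20515·(-8770) − 3875·(-42470) = -15345300, so a = -255755/84476.
Then b = ((-42470) − 3875·(-255755/84476))/20515 = -126573/84476.

b = -1.4983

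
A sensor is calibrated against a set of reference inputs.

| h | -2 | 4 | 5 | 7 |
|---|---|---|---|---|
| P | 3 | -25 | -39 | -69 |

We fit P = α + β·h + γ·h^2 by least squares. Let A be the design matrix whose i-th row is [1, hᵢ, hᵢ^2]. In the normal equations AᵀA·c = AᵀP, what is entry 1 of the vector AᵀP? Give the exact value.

-130

Entry 1 ↔ basis 1, so (AᵀP)_{1} = Σᵢ Pᵢ = (1)·(3) + (1)·(-25) + (1)·(-39) + (1)·(-69) = -130.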